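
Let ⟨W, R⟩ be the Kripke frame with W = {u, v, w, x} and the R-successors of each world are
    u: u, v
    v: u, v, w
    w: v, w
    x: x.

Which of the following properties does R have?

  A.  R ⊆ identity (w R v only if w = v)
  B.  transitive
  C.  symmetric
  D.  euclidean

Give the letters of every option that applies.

C

(A) not ⊆ identity: u R v with u ≠ v.
(B) not transitive: u R v and v R w but not u R w.
(C) symmetric: every R-edge is matched by its reverse.
(D) not euclidean: v R u and v R w but not u R w.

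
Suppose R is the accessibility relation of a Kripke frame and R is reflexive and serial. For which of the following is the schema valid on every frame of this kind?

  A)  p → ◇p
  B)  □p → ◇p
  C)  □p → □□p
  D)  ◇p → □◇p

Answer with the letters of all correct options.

(A) p → ◇p is the dual of axiom T; it is valid on a frame exactly when R is reflexive. Every such R is reflexive, so valid.
(B) □p → ◇p (axiom D) characterises the serial frames. Every such R is serial — valid.
(C) □p → □□p is axiom 4, which corresponds to transitivity. Such an R need not be transitive — not valid.
(D) axiom 5: valid iff R is euclidean. Such an R need not be euclidean — not valid.

A, B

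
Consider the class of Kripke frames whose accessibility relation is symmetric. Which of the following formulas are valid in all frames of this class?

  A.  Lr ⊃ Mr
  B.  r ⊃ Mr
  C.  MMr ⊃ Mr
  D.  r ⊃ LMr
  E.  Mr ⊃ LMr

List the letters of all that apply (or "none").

D

(A) Lr ⊃ Mr is axiom D, which corresponds to seriality. Such an R need not be serial — not valid.
(B) the dual of axiom T: valid iff R is reflexive. Such an R need not be reflexive — not valid.
(C) MMr ⊃ Mr (the dual of axiom 4) characterises the transitive frames. Such an R need not be transitive — not valid.
(D) r ⊃ LMr is axiom B; it is valid on a frame exactly when R is symmetric. Every such R is symmetric, so valid.
(E) axiom 5: valid iff R is euclidean. Such an R need not be euclidean — not valid.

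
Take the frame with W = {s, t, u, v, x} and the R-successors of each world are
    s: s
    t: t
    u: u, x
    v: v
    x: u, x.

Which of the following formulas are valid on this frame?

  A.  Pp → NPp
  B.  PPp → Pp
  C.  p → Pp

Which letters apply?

A, B, C

R is reflexive: each world relates to itself.
R is transitive: R is closed under composition.
R is euclidean: any two R-successors of the same world are R-related.
(A) Pp → NPp is axiom 5; it is valid on a frame exactly when R is euclidean. R is euclidean, so valid.
(B) PPp → Pp (the dual of axiom 4) characterises the transitive frames. R is transitive — valid.
(C) the dual of axiom T: valid iff R is reflexive. R is reflexive — valid.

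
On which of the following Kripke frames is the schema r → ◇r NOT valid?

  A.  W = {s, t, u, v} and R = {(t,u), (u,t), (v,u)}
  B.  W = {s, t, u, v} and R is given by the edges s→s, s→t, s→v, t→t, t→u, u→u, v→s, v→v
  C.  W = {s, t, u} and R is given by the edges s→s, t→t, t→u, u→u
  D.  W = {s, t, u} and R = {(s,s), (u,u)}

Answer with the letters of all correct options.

A, D

The schema r → ◇r is the dual of axiom T; it is valid on a frame iff R is reflexive.
(A) R is not reflexive (not s R s), so the schema fails here.
(B) R is reflexive (each world relates to itself), so the schema is valid here.
(C) R is reflexive (each world relates to itself), so the schema is valid here.
(D) R is not reflexive (not t R t), so the schema fails here.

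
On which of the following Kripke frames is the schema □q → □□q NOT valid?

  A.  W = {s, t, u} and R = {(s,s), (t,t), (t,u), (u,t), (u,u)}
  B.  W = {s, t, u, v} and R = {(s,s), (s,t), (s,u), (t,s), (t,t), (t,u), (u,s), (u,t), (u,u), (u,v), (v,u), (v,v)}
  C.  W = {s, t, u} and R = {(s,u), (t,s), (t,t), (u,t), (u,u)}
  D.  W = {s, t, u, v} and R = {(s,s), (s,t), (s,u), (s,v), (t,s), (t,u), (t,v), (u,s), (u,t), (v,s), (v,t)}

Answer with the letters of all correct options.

B, C, D

The schema □q → □□q is axiom 4; it is valid on a frame iff R is transitive.
(A) R is transitive (R is closed under composition), so the schema is valid here.
(B) R is not transitive (s R u and u R v but not s R v), so the schema fails here.
(C) R is not transitive (s R u and u R t but not s R t), so the schema fails here.
(D) R is not transitive (t R s and s R t but not t R t), so the schema fails here.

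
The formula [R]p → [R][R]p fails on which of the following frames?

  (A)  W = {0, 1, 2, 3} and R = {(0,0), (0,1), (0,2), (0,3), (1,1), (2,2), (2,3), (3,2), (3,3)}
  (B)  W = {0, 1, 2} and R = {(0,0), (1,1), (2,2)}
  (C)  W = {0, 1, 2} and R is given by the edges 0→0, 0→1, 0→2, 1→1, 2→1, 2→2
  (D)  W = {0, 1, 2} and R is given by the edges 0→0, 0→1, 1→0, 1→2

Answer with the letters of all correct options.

The schema [R]p → [R][R]p is axiom 4; it is valid on a frame iff R is transitive.
(A) R is transitive (R is closed under composition), so the schema is valid here.
(B) R is transitive (R is closed under composition), so the schema is valid here.
(C) R is transitive (R is closed under composition), so the schema is valid here.
(D) R is not transitive (0 R 1 and 1 R 2 but not 0 R 2), so the schema fails here.

D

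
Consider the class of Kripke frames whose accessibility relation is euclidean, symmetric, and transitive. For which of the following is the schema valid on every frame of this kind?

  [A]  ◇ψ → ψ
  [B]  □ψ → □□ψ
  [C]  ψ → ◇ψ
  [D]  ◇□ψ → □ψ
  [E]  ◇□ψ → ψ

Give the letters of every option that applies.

(A) ◇ψ → ψ is valid only on frames where every R-edge is a self-loop. Such an R need not be a subset of the identity — not valid.
(B) □ψ → □□ψ is axiom 4; it is valid on a frame exactly when R is transitive. Every such R is transitive, so valid.
(C) ψ → ◇ψ is the dual of axiom T, which corresponds to reflexivity. Such an R need not be reflexive — not valid.
(D) ◇□ψ → □ψ is the dual of axiom 5; it is valid on a frame exactly when R is euclidean. Every such R is euclidean, so valid.
(E) ◇□ψ → ψ is the dual of axiom B, which corresponds to symmetry. Every such R is symmetric — valid.

B, D, E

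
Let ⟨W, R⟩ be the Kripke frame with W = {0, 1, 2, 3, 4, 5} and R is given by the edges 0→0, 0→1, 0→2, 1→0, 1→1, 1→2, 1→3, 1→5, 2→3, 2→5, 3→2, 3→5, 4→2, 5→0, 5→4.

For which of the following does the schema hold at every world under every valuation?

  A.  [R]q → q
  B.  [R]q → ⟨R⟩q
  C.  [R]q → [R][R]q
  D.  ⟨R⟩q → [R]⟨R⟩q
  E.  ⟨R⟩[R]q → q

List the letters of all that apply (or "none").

R is not reflexive: not 2 R 2.
R is not symmetric: 0 R 2 but not 2 R 0.
R is not transitive: 0 R 1 and 1 R 3 but not 0 R 3.
R is not euclidean: 0 R 2 and 0 R 0 but not 2 R 0.
R is serial: every world has an R-successor.
(A) [R]q → q (axiom T) characterises the reflexive frames. R is not reflexive — not valid.
(B) [R]q → ⟨R⟩q (axiom D) characterises the serial frames. R is serial — valid.
(C) axiom 4: valid iff R is transitive. R is not transitive — not valid.
(D) axiom 5: valid iff R is euclidean. R is not euclidean — not valid.
(E) the dual of axiom B: valid iff R is symmetric. R is not symmetric — not valid.

B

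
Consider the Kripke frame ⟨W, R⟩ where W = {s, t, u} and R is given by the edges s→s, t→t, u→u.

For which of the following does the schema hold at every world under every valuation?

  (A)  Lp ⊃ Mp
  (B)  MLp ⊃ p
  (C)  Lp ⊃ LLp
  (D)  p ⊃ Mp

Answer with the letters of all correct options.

A, B, C, D

R is reflexive: each world relates to itself.
R is symmetric: every R-edge is matched by its reverse.
R is transitive: R is closed under composition.
R is serial: every world has an R-successor.
(A) axiom D: valid iff R is serial. R is serial — valid.
(B) MLp ⊃ p is the dual of axiom B, which corresponds to symmetry. R is symmetric — valid.
(C) axiom 4: valid iff R is transitive. R is transitive — valid.
(D) p ⊃ Mp is the dual of axiom T; it is valid on a frame exactly when R is reflexive. R is reflexive, so valid.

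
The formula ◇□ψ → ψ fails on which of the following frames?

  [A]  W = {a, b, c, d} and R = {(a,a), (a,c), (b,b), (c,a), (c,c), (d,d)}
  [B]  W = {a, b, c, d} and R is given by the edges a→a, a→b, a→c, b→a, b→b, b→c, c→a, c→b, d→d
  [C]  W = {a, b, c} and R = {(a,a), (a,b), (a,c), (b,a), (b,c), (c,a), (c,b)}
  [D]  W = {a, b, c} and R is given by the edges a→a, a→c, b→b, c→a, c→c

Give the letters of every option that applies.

none

The schema ◇□ψ → ψ is the dual of axiom B; it is valid on a frame iff R is symmetric.
(A) R is symmetric (every R-edge is matched by its reverse), so the schema is valid here.
(B) R is symmetric (every R-edge is matched by its reverse), so the schema is valid here.
(C) R is symmetric (every R-edge is matched by its reverse), so the schema is valid here.
(D) R is symmetric (every R-edge is matched by its reverse), so the schema is valid here.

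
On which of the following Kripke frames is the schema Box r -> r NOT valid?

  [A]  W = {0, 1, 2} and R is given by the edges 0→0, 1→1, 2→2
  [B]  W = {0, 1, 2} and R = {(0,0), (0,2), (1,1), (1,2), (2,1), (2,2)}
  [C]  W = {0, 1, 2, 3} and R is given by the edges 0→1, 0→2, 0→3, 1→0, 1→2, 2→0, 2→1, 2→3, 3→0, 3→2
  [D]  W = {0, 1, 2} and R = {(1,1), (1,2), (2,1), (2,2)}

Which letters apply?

C, D

The schema Box r -> r is axiom T; it is valid on a frame iff R is reflexive.
(A) R is reflexive (each world relates to itself), so the schema is valid here.
(B) R is reflexive (each world relates to itself), so the schema is valid here.
(C) R is not reflexive (not 0 R 0), so the schema fails here.
(D) R is not reflexive (not 0 R 0), so the schema fails here.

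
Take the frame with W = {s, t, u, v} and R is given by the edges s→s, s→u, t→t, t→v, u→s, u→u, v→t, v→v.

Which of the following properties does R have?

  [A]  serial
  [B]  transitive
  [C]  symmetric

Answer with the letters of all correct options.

A, B, C

(A) serial: every world has an R-successor.
(B) transitive: R is closed under composition.
(C) symmetric: every R-edge is matched by its reverse.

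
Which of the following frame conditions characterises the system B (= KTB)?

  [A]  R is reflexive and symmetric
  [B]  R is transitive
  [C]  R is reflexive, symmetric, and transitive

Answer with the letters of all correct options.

(A) B (= KTB) is sound and complete for exactly this class.
(B) this class determines K4, not B (= KTB).
(C) this class determines S5, not B (= KTB).

A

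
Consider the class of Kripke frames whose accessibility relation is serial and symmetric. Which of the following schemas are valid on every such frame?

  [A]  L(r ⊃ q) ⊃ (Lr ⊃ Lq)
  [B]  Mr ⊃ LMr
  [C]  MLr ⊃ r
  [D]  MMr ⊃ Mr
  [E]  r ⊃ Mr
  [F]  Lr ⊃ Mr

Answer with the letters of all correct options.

A, C, F

(A) this is just K, valid on every normal frame.
(B) Mr ⊃ LMr (axiom 5) characterises the euclidean frames. Such an R need not be euclidean — not valid.
(C) MLr ⊃ r is the dual of axiom B, which corresponds to symmetry. Every such R is symmetric — valid.
(D) MMr ⊃ Mr is the dual of axiom 4, which corresponds to transitivity. Such an R need not be transitive — not valid.
(E) r ⊃ Mr (the dual of axiom T) characterises the reflexive frames. Such an R need not be reflexive — not valid.
(F) axiom D: valid iff R is serial. Every such R is serial — valid.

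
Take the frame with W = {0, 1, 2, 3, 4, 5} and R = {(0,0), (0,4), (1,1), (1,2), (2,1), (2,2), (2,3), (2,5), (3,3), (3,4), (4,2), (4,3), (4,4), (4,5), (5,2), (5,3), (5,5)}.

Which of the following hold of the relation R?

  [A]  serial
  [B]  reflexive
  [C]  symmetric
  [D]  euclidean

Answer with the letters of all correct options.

A, B

(A) serial: every world has an R-successor.
(B) reflexive: each world relates to itself.
(C) not symmetric: 0 R 4 but not 4 R 0.
(D) not euclidean: 0 R 4 and 0 R 0 but not 4 R 0.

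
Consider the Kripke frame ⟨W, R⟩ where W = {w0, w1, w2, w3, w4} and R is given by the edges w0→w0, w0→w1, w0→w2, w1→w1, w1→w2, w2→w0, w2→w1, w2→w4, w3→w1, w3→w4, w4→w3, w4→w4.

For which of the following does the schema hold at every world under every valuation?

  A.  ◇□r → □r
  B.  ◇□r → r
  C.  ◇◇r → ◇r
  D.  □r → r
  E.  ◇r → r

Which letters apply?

none

R is not reflexive: not w2 R w2.
R is not symmetric: w0 R w1 but not w1 R w0.
R is not transitive: w0 R w2 and w2 R w4 but not w0 R w4.
R is not euclidean: w0 R w1 and w0 R w0 but not w1 R w0.
R is not a subset of the identity: w0 R w1 with w0 ≠ w1.
(A) ◇□r → □r is the dual of axiom 5; it is valid on a frame exactly when R is euclidean. R is not euclidean, so not valid.
(B) ◇□r → r (the dual of axiom B) characterises the symmetric frames. R is not symmetric — not valid.
(C) ◇◇r → ◇r is the dual of axiom 4, which corresponds to transitivity. R is not transitive — not valid.
(D) axiom T: valid iff R is reflexive. R is not reflexive — not valid.
(E) ◇r → r is valid only on frames where every R-edge is a self-loop. Here R ⊄ identity — not valid.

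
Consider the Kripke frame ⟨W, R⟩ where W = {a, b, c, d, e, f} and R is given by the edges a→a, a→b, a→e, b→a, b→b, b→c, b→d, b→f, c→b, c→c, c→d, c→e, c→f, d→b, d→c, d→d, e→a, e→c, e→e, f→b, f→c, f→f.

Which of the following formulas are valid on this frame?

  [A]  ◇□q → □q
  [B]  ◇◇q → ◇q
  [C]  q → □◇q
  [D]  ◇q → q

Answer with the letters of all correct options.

C

R is symmetric: every R-edge is matched by its reverse.
R is not transitive: a R b and b R c but not a R c.
R is not euclidean: a R b and a R e but not b R e.
R is not a subset of the identity: a R b with a ≠ b.
(A) the dual of axiom 5: valid iff R is euclidean. R is not euclidean — not valid.
(B) ◇◇q → ◇q is the dual of axiom 4; it is valid on a frame exactly when R is transitive. R is not transitive, so not valid.
(C) axiom B: valid iff R is symmetric. R is symmetric — valid.
(D) ◇q → q is valid only on frames where every R-edge is a self-loop. Here R ⊄ identity — not valid.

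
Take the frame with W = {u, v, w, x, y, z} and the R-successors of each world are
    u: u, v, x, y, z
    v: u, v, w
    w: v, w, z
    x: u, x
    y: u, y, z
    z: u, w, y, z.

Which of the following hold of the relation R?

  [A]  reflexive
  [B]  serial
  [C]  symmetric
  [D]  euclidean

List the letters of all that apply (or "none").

(A) reflexive: each world relates to itself.
(B) serial: every world has an R-successor.
(C) symmetric: every R-edge is matched by its reverse.
(D) not euclidean: u R v and u R x but not v R x.

A, B, C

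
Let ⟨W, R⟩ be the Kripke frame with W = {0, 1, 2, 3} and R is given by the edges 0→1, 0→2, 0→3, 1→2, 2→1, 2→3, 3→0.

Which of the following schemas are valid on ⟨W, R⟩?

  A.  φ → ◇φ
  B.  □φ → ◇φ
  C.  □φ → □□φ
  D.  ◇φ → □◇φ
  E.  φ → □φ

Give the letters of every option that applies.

B

R is not reflexive: not 0 R 0.
R is not transitive: 0 R 3 and 3 R 0 but not 0 R 0.
R is not euclidean: 0 R 1 and 0 R 3 but not 1 R 3.
R is serial: every world has an R-successor.
R is not a subset of the identity: 0 R 1 with 0 ≠ 1.
(A) φ → ◇φ is the dual of axiom T; it is valid on a frame exactly when R is reflexive. R is not reflexive, so not valid.
(B) □φ → ◇φ is axiom D, which corresponds to seriality. R is serial — valid.
(C) □φ → □□φ is axiom 4; it is valid on a frame exactly when R is transitive. R is not transitive, so not valid.
(D) ◇φ → □◇φ is axiom 5, which corresponds to the euclidean property. R is not euclidean — not valid.
(E) φ → □φ is valid only on frames where every R-edge is a self-loop. Here R ⊄ identity — not valid.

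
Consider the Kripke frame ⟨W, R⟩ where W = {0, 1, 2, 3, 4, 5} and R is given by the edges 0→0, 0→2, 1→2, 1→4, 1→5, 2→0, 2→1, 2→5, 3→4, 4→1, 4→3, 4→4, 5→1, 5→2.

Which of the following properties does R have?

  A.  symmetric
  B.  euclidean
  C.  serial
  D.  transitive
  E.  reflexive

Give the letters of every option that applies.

(A) symmetric: every R-edge is matched by its reverse.
(B) not euclidean: 1 R 2 and 1 R 4 but not 2 R 4.
(C) serial: every world has an R-successor.
(D) not transitive: 0 R 2 and 2 R 1 but not 0 R 1.
(E) not reflexive: not 1 R 1.

A, C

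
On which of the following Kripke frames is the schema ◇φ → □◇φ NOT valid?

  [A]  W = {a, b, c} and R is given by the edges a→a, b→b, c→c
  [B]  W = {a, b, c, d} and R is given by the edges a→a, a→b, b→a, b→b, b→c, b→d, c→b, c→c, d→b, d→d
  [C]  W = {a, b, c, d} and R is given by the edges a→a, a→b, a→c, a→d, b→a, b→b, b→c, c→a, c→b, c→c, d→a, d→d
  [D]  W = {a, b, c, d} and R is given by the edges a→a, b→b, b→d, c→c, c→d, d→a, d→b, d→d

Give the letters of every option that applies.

The schema ◇φ → □◇φ is axiom 5; it is valid on a frame iff R is euclidean.
(A) R is euclidean (any two R-successors of the same world are R-related), so the schema is valid here.
(B) R is not euclidean (b R a and b R c but not a R c), so the schema fails here.
(C) R is not euclidean (a R b and a R d but not b R d), so the schema fails here.
(D) R is not euclidean (c R d and c R c but not d R c), so the schema fails here.

B, C, D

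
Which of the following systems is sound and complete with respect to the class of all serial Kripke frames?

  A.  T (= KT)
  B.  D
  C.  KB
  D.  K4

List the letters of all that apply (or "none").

(A) T (= KT) is determined by the class of reflexive frames.
(B) D is determined by exactly this class.
(C) KB is determined by the class of symmetric frames.
(D) K4 is determined by the class of transitive frames.

B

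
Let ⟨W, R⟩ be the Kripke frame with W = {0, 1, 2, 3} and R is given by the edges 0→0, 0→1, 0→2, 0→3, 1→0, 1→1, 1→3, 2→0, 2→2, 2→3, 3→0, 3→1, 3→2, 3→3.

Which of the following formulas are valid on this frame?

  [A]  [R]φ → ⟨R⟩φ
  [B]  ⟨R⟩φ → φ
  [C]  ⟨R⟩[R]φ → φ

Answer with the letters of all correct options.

A, C

R is symmetric: every R-edge is matched by its reverse.
R is serial: every world has an R-successor.
R is not a subset of the identity: 0 R 1 with 0 ≠ 1.
(A) [R]φ → ⟨R⟩φ is axiom D, which corresponds to seriality. R is serial — valid.
(B) ⟨R⟩φ → φ (the converse of T) corresponds to R being a subset of the identity. Here R ⊄ identity, so not valid.
(C) the dual of axiom B: valid iff R is symmetric. R is symmetric — valid.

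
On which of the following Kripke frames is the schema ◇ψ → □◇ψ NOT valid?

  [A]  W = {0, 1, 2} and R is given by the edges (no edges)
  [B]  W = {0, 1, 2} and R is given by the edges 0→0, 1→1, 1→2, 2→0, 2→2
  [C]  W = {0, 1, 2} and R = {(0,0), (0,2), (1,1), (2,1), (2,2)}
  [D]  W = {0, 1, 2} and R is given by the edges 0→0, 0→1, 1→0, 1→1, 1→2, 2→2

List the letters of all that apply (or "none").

The schema ◇ψ → □◇ψ is axiom 5; it is valid on a frame iff R is euclidean.
(A) R is euclidean (any two R-successors of the same world are R-related), so the schema is valid here.
(B) R is not euclidean (1 R 2 and 1 R 1 but not 2 R 1), so the schema fails here.
(C) R is not euclidean (0 R 2 and 0 R 0 but not 2 R 0), so the schema fails here.
(D) R is not euclidean (1 R 0 and 1 R 2 but not 0 R 2), so the schema fails here.

B, C, D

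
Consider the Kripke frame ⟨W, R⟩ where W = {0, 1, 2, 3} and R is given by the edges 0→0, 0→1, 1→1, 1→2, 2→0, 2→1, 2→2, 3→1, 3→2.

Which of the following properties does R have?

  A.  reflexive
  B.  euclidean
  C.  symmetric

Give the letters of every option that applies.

none

(A) not reflexive: not 3 R 3.
(B) not euclidean: 0 R 1 and 0 R 0 but not 1 R 0.
(C) not symmetric: 0 R 1 but not 1 R 0.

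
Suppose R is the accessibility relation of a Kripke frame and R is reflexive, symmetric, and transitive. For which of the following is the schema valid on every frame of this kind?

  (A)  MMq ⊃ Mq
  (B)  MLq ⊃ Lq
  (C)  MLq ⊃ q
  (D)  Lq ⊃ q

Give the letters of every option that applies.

A, B, C, D

A relation that is reflexive, symmetric, and transitive is also euclidean and serial.
(A) MMq ⊃ Mq (the dual of axiom 4) characterises the transitive frames. Every such R is transitive — valid.
(B) MLq ⊃ Lq (the dual of axiom 5) characterises the euclidean frames. Every such R is euclidean — valid.
(C) MLq ⊃ q is the dual of axiom B, which corresponds to symmetry. Every such R is symmetric — valid.
(D) axiom T: valid iff R is reflexive. Every such R is reflexive — valid.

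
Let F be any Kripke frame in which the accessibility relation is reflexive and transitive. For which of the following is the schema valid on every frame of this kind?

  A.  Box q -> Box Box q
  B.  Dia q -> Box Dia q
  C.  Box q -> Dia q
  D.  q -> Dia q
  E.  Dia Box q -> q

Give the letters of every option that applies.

A, C, D

Reflexive relations are serial.
(A) Box q -> Box Box q is axiom 4, which corresponds to transitivity. Every such R is transitive — valid.
(B) Dia q -> Box Dia q is axiom 5; it is valid on a frame exactly when R is euclidean. Such an R need not be euclidean, so not valid.
(C) Box q -> Dia q is axiom D, which corresponds to seriality. Every such R is serial — valid.
(D) q -> Dia q (the dual of axiom T) characterises the reflexive frames. Every such R is reflexive — valid.
(E) Dia Box q -> q is the dual of axiom B, which corresponds to symmetry. Such an R need not be symmetric — not valid.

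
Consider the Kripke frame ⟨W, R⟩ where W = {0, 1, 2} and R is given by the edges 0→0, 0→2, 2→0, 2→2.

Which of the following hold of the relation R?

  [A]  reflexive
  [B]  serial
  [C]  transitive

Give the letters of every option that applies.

(A) not reflexive: not 1 R 1.
(B) not serial: 1 has no R-successor.
(C) transitive: R is closed under composition.

C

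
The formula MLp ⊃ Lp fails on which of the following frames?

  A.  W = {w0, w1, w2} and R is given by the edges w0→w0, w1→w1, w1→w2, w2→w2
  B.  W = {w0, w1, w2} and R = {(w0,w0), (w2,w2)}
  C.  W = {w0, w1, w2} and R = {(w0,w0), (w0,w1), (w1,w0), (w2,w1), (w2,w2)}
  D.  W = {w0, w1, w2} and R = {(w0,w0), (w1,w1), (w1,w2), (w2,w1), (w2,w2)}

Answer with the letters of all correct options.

The schema MLp ⊃ Lp is the dual of axiom 5; it is valid on a frame iff R is euclidean.
(A) R is not euclidean (w1 R w2 and w1 R w1 but not w2 R w1), so the schema fails here.
(B) R is euclidean (any two R-successors of the same world are R-related), so the schema is valid here.
(C) R is not euclidean (w2 R w1 and w2 R w2 but not w1 R w2), so the schema fails here.
(D) R is euclidean (any two R-successors of the same world are R-related), so the schema is valid here.

A, C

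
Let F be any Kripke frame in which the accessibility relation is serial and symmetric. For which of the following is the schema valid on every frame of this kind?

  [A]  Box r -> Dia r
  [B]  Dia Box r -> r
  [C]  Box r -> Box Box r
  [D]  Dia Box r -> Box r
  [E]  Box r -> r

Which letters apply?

(A) Box r -> Dia r is axiom D; it is valid on a frame exactly when R is serial. Every such R is serial, so valid.
(B) Dia Box r -> r is the dual of axiom B; it is valid on a frame exactly when R is symmetric. Every such R is symmetric, so valid.
(C) axiom 4: valid iff R is transitive. Such an R need not be transitive — not valid.
(D) the dual of axiom 5: valid iff R is euclidean. Such an R need not be euclidean — not valid.
(E) Box r -> r is axiom T, which corresponds to reflexivity. Such an R need not be reflexive — not valid.

A, B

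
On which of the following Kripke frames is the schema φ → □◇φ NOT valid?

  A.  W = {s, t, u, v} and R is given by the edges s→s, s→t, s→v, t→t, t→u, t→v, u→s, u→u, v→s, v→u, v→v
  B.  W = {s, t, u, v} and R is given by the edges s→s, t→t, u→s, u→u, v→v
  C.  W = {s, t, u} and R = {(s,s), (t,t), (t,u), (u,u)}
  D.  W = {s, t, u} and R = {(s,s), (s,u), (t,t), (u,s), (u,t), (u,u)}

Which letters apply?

A, B, C, D

The schema φ → □◇φ is axiom B; it is valid on a frame iff R is symmetric.
(A) R is not symmetric (s R t but not t R s), so the schema fails here.
(B) R is not symmetric (u R s but not s R u), so the schema fails here.
(C) R is not symmetric (t R u but not u R t), so the schema fails here.
(D) R is not symmetric (u R t but not t R u), so the schema fails here.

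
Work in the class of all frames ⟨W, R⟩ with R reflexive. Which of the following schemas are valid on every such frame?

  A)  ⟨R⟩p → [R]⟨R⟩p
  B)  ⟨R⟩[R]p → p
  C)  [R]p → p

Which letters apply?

C

A reflexive relation is serial.
(A) ⟨R⟩p → [R]⟨R⟩p is axiom 5; it is valid on a frame exactly when R is euclidean. Such an R need not be euclidean, so not valid.
(B) ⟨R⟩[R]p → p is the dual of axiom B, which corresponds to symmetry. Such an R need not be symmetric — not valid.
(C) [R]p → p (axiom T) characterises the reflexive frames. Every such R is reflexive — valid.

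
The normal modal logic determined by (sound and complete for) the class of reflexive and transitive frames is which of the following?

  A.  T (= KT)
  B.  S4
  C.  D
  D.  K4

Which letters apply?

B

(A) T (= KT) is determined by the class of reflexive frames.
(B) S4 is determined by exactly this class.
(C) D is determined by the class of serial frames.
(D) K4 is determined by the class of transitive frames.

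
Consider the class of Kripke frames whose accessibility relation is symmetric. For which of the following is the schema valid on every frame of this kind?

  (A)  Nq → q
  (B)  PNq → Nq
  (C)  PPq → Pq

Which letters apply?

none

(A) axiom T: valid iff R is reflexive. Such an R need not be reflexive — not valid.
(B) the dual of axiom 5: valid iff R is euclidean. Such an R need not be euclidean — not valid.
(C) PPq → Pq is the dual of axiom 4; it is valid on a frame exactly when R is transitive. Such an R need not be transitive, so not valid.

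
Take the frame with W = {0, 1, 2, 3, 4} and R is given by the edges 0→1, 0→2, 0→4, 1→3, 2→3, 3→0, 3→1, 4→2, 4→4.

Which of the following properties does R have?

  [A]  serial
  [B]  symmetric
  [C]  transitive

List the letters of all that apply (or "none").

(A) serial: every world has an R-successor.
(B) not symmetric: 0 R 1 but not 1 R 0.
(C) not transitive: 0 R 1 and 1 R 3 but not 0 R 3.

A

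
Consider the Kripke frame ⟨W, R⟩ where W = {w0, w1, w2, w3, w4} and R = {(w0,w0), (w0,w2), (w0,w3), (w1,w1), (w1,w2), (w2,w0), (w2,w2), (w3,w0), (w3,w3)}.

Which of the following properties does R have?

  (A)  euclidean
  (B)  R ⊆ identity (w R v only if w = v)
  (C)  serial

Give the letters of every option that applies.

none

(A) not euclidean: w0 R w2 and w0 R w3 but not w2 R w3.
(B) not ⊆ identity: w0 R w2 with w0 ≠ w2.
(C) not serial: w4 has no R-successor.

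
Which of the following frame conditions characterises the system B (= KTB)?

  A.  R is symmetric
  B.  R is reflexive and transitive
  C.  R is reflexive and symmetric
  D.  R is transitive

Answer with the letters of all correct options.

(A) this class determines KB, not B (= KTB).
(B) this class determines S4, not B (= KTB).
(C) B (= KTB) is sound and complete for exactly this class.
(D) this class determines K4, not B (= KTB).

C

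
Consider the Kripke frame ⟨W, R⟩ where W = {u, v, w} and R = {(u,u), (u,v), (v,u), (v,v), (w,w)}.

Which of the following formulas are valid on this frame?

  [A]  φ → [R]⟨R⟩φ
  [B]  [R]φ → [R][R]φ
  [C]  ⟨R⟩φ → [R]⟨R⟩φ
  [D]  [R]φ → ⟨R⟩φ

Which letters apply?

R is symmetric: every R-edge is matched by its reverse.
R is transitive: R is closed under composition.
R is euclidean: any two R-successors of the same world are R-related.
R is serial: every world has an R-successor.
(A) φ → [R]⟨R⟩φ is axiom B; it is valid on a frame exactly when R is symmetric. R is symmetric, so valid.
(B) [R]φ → [R][R]φ is axiom 4; it is valid on a frame exactly when R is transitive. R is transitive, so valid.
(C) ⟨R⟩φ → [R]⟨R⟩φ is axiom 5, which corresponds to the euclidean property. R is euclidean — valid.
(D) [R]φ → ⟨R⟩φ (axiom D) characterises the serial frames. R is serial — valid.

A, B, C, D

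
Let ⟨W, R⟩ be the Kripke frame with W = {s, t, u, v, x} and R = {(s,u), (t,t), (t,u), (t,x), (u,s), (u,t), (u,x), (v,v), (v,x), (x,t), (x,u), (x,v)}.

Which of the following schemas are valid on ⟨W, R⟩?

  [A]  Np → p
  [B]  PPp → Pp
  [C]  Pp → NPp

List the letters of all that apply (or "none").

R is not reflexive: not s R s.
R is not transitive: s R u and u R s but not s R s.
R is not euclidean: u R s and u R t but not s R t.
(A) Np → p (axiom T) characterises the reflexive frames. R is not reflexive — not valid.
(B) the dual of axiom 4: valid iff R is transitive. R is not transitive — not valid.
(C) axiom 5: valid iff R is euclidean. R is not euclidean — not valid.

none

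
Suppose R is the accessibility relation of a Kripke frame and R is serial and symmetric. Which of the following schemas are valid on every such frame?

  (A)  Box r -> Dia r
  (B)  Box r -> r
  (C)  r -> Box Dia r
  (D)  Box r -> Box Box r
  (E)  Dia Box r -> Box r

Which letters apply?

A, C

(A) axiom D: valid iff R is serial. Every such R is serial — valid.
(B) Box r -> r (axiom T) characterises the reflexive frames. Such an R need not be reflexive — not valid.
(C) r -> Box Dia r (axiom B) characterises the symmetric frames. Every such R is symmetric — valid.
(D) Box r -> Box Box r is axiom 4; it is valid on a frame exactly when R is transitive. Such an R need not be transitive, so not valid.
(E) Dia Box r -> Box r is the dual of axiom 5, which corresponds to the euclidean property. Such an R need not be euclidean — not valid.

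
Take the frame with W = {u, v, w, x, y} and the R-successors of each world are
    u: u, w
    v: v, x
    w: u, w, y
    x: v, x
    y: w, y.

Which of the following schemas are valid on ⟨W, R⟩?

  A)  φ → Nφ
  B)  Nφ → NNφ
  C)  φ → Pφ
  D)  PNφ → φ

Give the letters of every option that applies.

C, D

R is reflexive: each world relates to itself.
R is symmetric: every R-edge is matched by its reverse.
R is not transitive: u R w and w R y but not u R y.
R is not a subset of the identity: u R w with u ≠ w.
(A) φ → Nφ is equivalent to ◇p→p; it holds exactly when R ⊆ identity. Here R ⊄ identity — not valid.
(B) Nφ → NNφ is axiom 4; it is valid on a frame exactly when R is transitive. R is not transitive, so not valid.
(C) φ → Pφ is the dual of axiom T; it is valid on a frame exactly when R is reflexive. R is reflexive, so valid.
(D) PNφ → φ is the dual of axiom B, which corresponds to symmetry. R is symmetric — valid.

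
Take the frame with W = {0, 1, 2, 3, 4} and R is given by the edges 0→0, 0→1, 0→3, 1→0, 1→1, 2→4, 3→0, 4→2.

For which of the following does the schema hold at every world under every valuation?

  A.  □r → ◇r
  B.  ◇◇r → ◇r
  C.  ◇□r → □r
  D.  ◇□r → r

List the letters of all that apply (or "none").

R is symmetric: every R-edge is matched by its reverse.
R is not transitive: 1 R 0 and 0 R 3 but not 1 R 3.
R is not euclidean: 0 R 1 and 0 R 3 but not 1 R 3.
R is serial: every world has an R-successor.
(A) □r → ◇r is axiom D, which corresponds to seriality. R is serial — valid.
(B) ◇◇r → ◇r is the dual of axiom 4; it is valid on a frame exactly when R is transitive. R is not transitive, so not valid.
(C) the dual of axiom 5: valid iff R is euclidean. R is not euclidean — not valid.
(D) ◇□r → r is the dual of axiom B; it is valid on a frame exactly when R is symmetric. R is symmetric, so valid.

A, D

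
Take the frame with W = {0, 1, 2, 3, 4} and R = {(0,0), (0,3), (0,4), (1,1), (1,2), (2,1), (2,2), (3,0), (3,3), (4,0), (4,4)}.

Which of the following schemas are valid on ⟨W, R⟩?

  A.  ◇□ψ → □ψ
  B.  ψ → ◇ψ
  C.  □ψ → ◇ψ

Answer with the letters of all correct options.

R is reflexive: each world relates to itself.
R is not euclidean: 0 R 3 and 0 R 4 but not 3 R 4.
R is serial: every world has an R-successor.
(A) the dual of axiom 5: valid iff R is euclidean. R is not euclidean — not valid.
(B) ψ → ◇ψ is the dual of axiom T, which corresponds to reflexivity. R is reflexive — valid.
(C) □ψ → ◇ψ is axiom D, which corresponds to seriality. R is serial — valid.

B, C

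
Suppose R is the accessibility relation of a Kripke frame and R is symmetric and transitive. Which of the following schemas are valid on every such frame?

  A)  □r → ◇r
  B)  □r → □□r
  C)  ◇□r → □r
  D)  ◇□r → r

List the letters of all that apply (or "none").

A symmetric transitive relation is euclidean (uRv and uRw give vRu by symmetry, then vRw by transitivity).
(A) □r → ◇r is axiom D; it is valid on a frame exactly when R is serial. Such an R need not be serial, so not valid.
(B) □r → □□r is axiom 4, which corresponds to transitivity. Every such R is transitive — valid.
(C) ◇□r → □r (the dual of axiom 5) characterises the euclidean frames. Every such R is euclidean — valid.
(D) the dual of axiom B: valid iff R is symmetric. Every such R is symmetric — valid.

B, C, D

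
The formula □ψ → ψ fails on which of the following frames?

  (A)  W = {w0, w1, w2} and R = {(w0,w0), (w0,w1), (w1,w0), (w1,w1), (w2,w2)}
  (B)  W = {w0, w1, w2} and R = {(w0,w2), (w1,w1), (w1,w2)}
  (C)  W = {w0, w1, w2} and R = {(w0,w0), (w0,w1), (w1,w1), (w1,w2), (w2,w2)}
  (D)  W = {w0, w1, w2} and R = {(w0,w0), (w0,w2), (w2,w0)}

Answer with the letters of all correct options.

B, D

The schema □ψ → ψ is axiom T; it is valid on a frame iff R is reflexive.
(A) R is reflexive (each world relates to itself), so the schema is valid here.
(B) R is not reflexive (not w0 R w0), so the schema fails here.
(C) R is reflexive (each world relates to itself), so the schema is valid here.
(D) R is not reflexive (not w1 R w1), so the schema fails here.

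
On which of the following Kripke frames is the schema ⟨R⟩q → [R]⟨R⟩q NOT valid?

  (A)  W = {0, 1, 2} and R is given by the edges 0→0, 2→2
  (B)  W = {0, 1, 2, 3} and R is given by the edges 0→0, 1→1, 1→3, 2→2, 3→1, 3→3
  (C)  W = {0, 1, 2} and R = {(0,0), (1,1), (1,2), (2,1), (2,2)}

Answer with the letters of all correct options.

none

The schema ⟨R⟩q → [R]⟨R⟩q is axiom 5; it is valid on a frame iff R is euclidean.
(A) R is euclidean (any two R-successors of the same world are R-related), so the schema is valid here.
(B) R is euclidean (any two R-successors of the same world are R-related), so the schema is valid here.
(C) R is euclidean (any two R-successors of the same world are R-related), so the schema is valid here.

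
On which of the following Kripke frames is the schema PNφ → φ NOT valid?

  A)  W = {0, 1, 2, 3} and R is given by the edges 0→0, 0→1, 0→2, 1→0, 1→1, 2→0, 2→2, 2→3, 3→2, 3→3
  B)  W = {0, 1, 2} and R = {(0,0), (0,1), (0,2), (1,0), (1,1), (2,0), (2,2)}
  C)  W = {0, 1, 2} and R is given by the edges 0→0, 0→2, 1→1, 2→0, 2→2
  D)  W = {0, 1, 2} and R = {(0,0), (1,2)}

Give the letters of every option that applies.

D

The schema PNφ → φ is the dual of axiom B; it is valid on a frame iff R is symmetric.
(A) R is symmetric (every R-edge is matched by its reverse), so the schema is valid here.
(B) R is symmetric (every R-edge is matched by its reverse), so the schema is valid here.
(C) R is symmetric (every R-edge is matched by its reverse), so the schema is valid here.
(D) R is not symmetric (1 R 2 but not 2 R 1), so the schema fails here.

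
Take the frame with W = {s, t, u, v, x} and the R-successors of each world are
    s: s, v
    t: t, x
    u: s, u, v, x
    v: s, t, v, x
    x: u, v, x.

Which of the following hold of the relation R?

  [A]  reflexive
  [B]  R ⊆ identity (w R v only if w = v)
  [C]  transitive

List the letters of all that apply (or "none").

(A) reflexive: each world relates to itself.
(B) not ⊆ identity: s R v with s ≠ v.
(C) not transitive: s R v and v R t but not s R t.

A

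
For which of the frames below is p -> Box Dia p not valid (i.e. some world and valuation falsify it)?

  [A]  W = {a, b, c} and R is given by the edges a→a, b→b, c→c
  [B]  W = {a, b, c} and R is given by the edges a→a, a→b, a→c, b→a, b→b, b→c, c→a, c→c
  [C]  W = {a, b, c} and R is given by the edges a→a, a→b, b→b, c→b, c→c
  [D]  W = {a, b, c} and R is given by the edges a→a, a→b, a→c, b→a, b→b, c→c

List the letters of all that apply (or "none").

The schema p -> Box Dia p is axiom B; it is valid on a frame iff R is symmetric.
(A) R is symmetric (every R-edge is matched by its reverse), so the schema is valid here.
(B) R is not symmetric (b R c but not c R b), so the schema fails here.
(C) R is not symmetric (a R b but not b R a), so the schema fails here.
(D) R is not symmetric (a R c but not c R a), so the schema fails here.

B, C, D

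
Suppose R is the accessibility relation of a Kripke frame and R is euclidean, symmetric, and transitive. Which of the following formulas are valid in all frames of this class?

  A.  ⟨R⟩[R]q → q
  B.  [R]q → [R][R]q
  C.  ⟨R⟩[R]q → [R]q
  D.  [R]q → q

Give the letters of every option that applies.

A, B, C

(A) ⟨R⟩[R]q → q (the dual of axiom B) characterises the symmetric frames. Every such R is symmetric — valid.
(B) [R]q → [R][R]q is axiom 4; it is valid on a frame exactly when R is transitive. Every such R is transitive, so valid.
(C) the dual of axiom 5: valid iff R is euclidean. Every such R is euclidean — valid.
(D) [R]q → q (axiom T) characterises the reflexive frames. Such an R need not be reflexive — not valid.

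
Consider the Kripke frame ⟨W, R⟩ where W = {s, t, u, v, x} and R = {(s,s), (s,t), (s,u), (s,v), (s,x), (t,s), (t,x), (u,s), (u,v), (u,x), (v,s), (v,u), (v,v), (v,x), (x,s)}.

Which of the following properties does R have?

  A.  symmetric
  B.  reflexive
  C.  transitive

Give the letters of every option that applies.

(A) not symmetric: t R x but not x R t.
(B) not reflexive: not t R t.
(C) not transitive: t R s and s R t but not t R t.

none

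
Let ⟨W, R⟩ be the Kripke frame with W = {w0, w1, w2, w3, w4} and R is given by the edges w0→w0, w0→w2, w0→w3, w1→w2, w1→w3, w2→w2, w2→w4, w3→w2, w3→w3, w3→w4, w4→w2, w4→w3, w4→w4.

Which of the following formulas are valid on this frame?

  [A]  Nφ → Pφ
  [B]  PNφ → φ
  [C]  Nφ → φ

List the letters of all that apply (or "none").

R is not reflexive: not w1 R w1.
R is not symmetric: w0 R w2 but not w2 R w0.
R is serial: every world has an R-successor.
(A) axiom D: valid iff R is serial. R is serial — valid.
(B) PNφ → φ (the dual of axiom B) characterises the symmetric frames. R is not symmetric — not valid.
(C) Nφ → φ is axiom T; it is valid on a frame exactly when R is reflexive. R is not reflexive, so not valid.

A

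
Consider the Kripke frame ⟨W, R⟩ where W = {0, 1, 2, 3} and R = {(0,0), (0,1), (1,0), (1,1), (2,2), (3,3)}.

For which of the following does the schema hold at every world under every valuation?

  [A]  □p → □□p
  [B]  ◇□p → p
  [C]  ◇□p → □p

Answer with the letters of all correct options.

A, B, C

R is symmetric: every R-edge is matched by its reverse.
R is transitive: R is closed under composition.
R is euclidean: any two R-successors of the same world are R-related.
(A) □p → □□p (axiom 4) characterises the transitive frames. R is transitive — valid.
(B) ◇□p → p is the dual of axiom B; it is valid on a frame exactly when R is symmetric. R is symmetric, so valid.
(C) ◇□p → □p is the dual of axiom 5; it is valid on a frame exactly when R is euclidean. R is euclidean, so valid.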